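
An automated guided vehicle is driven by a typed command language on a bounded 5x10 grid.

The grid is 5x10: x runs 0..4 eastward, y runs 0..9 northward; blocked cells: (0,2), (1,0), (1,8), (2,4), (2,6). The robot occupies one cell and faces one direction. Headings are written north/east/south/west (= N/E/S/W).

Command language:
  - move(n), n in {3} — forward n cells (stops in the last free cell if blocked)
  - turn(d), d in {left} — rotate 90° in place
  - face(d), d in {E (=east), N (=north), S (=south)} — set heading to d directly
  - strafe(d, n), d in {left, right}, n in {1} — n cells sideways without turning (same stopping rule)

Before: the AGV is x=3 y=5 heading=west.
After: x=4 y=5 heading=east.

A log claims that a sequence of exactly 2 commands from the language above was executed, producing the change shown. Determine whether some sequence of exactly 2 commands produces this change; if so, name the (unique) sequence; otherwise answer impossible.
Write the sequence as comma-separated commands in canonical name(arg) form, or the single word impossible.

face(E), move(3)

key: running move(3) before face(E) would end elsewhere — order is forced
begin: x=3 y=5 heading=west
1. face(E) → x=3 y=5 heading=east
2. move(3) → x=4 y=5 heading=east
no rival 2-sequence matches.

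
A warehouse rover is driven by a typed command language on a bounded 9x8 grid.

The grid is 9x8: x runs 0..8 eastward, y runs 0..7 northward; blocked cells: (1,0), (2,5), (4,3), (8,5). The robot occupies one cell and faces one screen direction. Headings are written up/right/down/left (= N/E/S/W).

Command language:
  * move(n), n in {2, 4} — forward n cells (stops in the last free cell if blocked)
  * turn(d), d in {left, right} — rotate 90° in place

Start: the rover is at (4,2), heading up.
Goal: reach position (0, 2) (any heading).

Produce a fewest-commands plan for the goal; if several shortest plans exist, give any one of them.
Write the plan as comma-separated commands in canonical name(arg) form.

from: at (4,2), heading up
1. turn(left) → at (4,2), heading left
2. move(4) → at (0,2), heading left
shorter routes all fall short; 2 is best.

turn(left), move(4)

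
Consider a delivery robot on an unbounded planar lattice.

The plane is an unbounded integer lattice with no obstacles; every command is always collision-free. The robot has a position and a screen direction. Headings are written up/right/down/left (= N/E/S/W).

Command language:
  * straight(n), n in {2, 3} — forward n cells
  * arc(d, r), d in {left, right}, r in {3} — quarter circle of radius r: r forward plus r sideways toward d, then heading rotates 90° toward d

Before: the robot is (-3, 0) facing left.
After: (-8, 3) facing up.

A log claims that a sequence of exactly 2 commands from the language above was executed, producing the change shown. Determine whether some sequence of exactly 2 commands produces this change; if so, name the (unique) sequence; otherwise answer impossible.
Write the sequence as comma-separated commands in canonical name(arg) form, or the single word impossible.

straight(2), arc(right, 3)

key: cell and facing (now N) both changed — the 2 commands mix motion and turning
initial: (-3, 0) facing left
[1] after straight(2): (-5, 0) facing left
[2] after arc(right, 3): (-8, 3) facing up
no rival 2-sequence matches.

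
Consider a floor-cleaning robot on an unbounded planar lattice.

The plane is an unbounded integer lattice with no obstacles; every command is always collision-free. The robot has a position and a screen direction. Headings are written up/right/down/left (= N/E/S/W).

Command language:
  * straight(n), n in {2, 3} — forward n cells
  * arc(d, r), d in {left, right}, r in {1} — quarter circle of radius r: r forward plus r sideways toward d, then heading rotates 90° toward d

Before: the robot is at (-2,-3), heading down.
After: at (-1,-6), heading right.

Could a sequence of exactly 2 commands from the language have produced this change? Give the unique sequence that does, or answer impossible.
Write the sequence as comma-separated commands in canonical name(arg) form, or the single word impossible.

straight(2), arc(left, 1)

key: running arc(left, 1) before straight(2) would end elsewhere — order is forced
start: at (-2,-3), heading down
1. straight(2) → at (-2,-5), heading down
2. arc(left, 1) → at (-1,-6), heading right
no other 2-command option fits: unique.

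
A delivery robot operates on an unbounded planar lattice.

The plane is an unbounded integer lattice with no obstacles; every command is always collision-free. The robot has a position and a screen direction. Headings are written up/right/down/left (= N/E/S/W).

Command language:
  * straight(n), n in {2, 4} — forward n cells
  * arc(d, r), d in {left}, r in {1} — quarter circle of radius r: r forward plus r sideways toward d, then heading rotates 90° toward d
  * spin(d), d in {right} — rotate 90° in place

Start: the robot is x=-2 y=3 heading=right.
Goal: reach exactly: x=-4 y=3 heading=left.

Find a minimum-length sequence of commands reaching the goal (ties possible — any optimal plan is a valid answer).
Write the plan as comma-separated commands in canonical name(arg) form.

spin(right), spin(right), straight(2)

begin: x=-2 y=3 heading=right
step 1 (spin(right)): x=-2 y=3 heading=down
step 2 (spin(right)): x=-2 y=3 heading=left
step 3 (straight(2)): x=-4 y=3 heading=left
shorter routes all fall short; 3 is best.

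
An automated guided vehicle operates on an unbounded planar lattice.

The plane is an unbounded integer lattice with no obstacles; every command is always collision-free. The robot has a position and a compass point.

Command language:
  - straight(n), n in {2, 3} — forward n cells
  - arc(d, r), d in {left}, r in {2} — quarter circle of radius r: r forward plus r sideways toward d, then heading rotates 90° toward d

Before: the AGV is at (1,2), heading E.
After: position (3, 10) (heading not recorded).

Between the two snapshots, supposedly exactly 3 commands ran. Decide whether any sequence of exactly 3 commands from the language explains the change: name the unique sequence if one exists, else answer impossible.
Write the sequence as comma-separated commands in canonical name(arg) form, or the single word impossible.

key: order matters: swapping arc(left, 2) and straight(3) lands elsewhere
initial: at (1,2), heading E
[1] after arc(left, 2): at (3,4), heading N
[2] after straight(3): at (3,7), heading N
[3] after straight(3): at (3,10), heading N
no other 3-command option fits: unique.

arc(left, 2), straight(3), straight(3)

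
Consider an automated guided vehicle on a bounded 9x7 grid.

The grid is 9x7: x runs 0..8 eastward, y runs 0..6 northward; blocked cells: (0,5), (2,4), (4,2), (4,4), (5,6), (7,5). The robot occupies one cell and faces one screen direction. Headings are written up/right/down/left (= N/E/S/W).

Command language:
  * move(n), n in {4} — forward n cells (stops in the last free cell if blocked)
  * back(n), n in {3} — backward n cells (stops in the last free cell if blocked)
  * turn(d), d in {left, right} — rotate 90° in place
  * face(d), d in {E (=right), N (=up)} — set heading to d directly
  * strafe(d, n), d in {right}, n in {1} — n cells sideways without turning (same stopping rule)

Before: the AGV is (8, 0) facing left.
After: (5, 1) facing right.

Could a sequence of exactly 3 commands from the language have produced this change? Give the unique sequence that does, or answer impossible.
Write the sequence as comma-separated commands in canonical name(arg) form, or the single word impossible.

key: order matters: swapping strafe(right, 1) and back(3) lands elsewhere
t0: (8, 0) facing left
[1] after strafe(right, 1): (8, 1) facing left
[2] after face(E): (8, 1) facing right
[3] after back(3): (5, 1) facing right
no other 3-command option fits: unique.

strafe(right, 1), face(E), back(3)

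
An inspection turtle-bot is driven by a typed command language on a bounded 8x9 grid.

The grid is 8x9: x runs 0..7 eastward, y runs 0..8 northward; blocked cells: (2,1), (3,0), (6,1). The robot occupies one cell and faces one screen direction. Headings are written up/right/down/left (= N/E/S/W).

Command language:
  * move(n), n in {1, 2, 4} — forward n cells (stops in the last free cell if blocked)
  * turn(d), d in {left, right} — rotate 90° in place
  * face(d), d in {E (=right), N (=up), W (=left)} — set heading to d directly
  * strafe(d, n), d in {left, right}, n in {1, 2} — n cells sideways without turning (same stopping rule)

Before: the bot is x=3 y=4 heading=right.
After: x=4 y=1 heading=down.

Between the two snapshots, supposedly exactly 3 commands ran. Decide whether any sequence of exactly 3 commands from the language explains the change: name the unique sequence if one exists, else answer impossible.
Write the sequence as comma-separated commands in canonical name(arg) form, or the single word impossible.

turn(right), move(4), strafe(left, 1)

key: order matters: swapping turn(right) and strafe(left, 1) lands elsewhere
t0: x=3 y=4 heading=right
step 1 (turn(right)): x=3 y=4 heading=down
step 2 (move(4)): x=3 y=1 heading=down
step 3 (strafe(left, 1)): x=4 y=1 heading=down
no rival 3-sequence matches.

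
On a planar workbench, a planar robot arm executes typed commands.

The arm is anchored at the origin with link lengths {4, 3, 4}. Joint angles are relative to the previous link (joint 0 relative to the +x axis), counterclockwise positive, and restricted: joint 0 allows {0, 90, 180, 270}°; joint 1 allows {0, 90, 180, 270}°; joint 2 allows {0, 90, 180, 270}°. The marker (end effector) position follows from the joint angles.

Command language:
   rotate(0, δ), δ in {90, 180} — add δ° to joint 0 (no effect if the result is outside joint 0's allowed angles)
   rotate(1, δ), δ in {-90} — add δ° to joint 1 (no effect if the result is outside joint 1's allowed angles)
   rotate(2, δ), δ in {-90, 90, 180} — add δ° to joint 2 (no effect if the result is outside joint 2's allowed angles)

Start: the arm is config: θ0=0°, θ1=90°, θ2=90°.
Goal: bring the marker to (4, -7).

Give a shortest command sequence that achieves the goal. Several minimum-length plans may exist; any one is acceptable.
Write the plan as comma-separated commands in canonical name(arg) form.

begin: config: θ0=0°, θ1=90°, θ2=90°
step 1 (rotate(2, -90)): config: θ0=0°, θ1=90°, θ2=0°
step 2 (rotate(1, -90)): config: θ0=0°, θ1=0°, θ2=0°
step 3 (rotate(1, -90)): config: θ0=0°, θ1=270°, θ2=0°
no 2-step plan works, so 3 is optimal.

rotate(2, -90), rotate(1, -90), rotate(1, -90)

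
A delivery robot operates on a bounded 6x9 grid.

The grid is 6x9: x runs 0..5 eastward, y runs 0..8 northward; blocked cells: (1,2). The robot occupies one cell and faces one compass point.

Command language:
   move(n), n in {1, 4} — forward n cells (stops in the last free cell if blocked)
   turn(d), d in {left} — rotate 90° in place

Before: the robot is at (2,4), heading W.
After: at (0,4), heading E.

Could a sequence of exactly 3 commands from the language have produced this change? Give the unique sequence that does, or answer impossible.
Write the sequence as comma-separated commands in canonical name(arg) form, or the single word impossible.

key: running turn(left) before move(4) would end elsewhere — order is forced
initial: at (2,4), heading W
t=1 move(4) ⇒ at (0,4), heading W
t=2 turn(left) ⇒ at (0,4), heading S
t=3 turn(left) ⇒ at (0,4), heading E
no other 3-command option fits: unique.

move(4), turn(left), turn(left)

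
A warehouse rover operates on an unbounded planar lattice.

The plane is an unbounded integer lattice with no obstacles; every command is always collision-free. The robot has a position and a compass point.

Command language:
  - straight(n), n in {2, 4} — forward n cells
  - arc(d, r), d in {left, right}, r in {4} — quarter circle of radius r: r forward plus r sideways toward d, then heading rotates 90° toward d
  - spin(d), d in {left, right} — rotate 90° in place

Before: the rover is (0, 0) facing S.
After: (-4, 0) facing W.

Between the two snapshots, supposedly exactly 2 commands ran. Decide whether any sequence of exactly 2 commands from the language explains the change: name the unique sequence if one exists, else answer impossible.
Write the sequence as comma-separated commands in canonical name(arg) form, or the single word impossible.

key: position moved to (-4,0) AND the heading swung to W — translation plus rotation needed
from: (0, 0) facing S
1. spin(right) → (0, 0) facing W
2. straight(4) → (-4, 0) facing W
no other 2-command option fits: unique.

spin(right), straight(4)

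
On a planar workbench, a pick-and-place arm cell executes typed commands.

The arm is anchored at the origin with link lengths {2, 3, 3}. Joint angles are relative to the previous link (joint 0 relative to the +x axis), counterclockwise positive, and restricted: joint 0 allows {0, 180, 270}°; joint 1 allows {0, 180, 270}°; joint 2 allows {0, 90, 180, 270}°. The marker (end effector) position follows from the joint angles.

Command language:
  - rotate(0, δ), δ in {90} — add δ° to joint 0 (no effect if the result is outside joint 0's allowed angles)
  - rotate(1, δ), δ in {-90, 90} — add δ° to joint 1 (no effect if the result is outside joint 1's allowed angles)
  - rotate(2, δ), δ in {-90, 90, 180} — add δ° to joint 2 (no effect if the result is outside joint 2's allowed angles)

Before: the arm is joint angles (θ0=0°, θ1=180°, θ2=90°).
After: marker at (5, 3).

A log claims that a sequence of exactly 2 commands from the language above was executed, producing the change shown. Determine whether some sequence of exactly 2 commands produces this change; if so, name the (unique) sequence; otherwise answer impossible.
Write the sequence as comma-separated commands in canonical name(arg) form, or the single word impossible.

begin: joint angles (θ0=0°, θ1=180°, θ2=90°)
t=1 rotate(1, 90) ⇒ joint angles (θ0=0°, θ1=270°, θ2=90°)
t=2 rotate(1, 90) ⇒ joint angles (θ0=0°, θ1=0°, θ2=90°)
no other 2-command option fits: unique.

rotate(1, 90), rotate(1, 90)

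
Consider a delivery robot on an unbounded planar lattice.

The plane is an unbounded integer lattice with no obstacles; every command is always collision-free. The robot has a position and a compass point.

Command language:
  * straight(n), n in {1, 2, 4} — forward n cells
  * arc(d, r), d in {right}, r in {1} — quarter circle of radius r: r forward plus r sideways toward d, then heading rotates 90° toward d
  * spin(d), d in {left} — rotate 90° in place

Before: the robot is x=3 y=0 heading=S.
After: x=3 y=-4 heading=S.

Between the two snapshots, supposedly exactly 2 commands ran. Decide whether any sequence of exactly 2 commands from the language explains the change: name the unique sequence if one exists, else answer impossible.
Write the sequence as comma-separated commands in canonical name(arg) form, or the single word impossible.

straight(2), straight(2)

key: still facing S at the end — nothing in the sequence rotates
from: x=3 y=0 heading=S
step 1 (straight(2)): x=3 y=-2 heading=S
step 2 (straight(2)): x=3 y=-4 heading=S
no other 2-command option fits: unique.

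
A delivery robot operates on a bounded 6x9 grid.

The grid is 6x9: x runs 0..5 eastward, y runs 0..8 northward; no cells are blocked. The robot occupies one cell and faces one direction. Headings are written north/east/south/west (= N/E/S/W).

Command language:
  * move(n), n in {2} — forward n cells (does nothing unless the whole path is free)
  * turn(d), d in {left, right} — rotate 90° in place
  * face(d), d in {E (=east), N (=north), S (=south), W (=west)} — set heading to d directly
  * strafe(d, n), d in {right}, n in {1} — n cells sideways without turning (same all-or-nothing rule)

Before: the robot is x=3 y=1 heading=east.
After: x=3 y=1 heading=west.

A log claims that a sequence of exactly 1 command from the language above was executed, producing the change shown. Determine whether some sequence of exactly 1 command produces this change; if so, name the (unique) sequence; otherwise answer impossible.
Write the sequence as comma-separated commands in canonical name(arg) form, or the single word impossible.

face(W)

key: (3,1) unchanged — the single command moves nothing
from: x=3 y=1 heading=east
[1] after face(W): x=3 y=1 heading=west
no other 1-command option fits: unique.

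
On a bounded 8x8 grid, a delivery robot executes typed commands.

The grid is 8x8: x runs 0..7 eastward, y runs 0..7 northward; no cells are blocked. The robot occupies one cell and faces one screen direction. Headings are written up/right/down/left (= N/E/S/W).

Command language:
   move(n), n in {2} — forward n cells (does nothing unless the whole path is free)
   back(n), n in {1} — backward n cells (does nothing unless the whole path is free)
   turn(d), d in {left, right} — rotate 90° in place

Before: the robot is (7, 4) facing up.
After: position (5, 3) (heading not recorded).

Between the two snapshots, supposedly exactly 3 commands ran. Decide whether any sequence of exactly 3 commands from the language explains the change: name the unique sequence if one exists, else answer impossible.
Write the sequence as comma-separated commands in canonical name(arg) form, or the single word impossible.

back(1), turn(left), move(2)

key: running move(2) before back(1) would end elsewhere — order is forced
initial: (7, 4) facing up
1. back(1) → (7, 3) facing up
2. turn(left) → (7, 3) facing left
3. move(2) → (5, 3) facing left
no rival 3-sequence matches.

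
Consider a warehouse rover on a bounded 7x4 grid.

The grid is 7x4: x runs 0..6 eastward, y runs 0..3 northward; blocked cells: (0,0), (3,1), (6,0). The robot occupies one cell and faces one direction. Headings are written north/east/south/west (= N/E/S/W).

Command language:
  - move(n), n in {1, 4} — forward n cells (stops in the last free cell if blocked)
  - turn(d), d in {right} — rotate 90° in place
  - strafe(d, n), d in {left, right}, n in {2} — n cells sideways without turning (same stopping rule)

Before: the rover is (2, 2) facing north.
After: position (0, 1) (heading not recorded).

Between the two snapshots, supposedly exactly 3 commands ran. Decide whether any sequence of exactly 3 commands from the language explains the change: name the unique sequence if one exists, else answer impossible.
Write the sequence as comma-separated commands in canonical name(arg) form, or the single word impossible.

strafe(left, 2), turn(right), strafe(right, 2)

key: strafe(right, 2) is stopped early by the blocked cell at (0,0)
begin: (2, 2) facing north
step 1 (strafe(left, 2)): (0, 2) facing north
step 2 (turn(right)): (0, 2) facing east
step 3 (strafe(right, 2)): (0, 1) facing east
no rival 3-sequence matches.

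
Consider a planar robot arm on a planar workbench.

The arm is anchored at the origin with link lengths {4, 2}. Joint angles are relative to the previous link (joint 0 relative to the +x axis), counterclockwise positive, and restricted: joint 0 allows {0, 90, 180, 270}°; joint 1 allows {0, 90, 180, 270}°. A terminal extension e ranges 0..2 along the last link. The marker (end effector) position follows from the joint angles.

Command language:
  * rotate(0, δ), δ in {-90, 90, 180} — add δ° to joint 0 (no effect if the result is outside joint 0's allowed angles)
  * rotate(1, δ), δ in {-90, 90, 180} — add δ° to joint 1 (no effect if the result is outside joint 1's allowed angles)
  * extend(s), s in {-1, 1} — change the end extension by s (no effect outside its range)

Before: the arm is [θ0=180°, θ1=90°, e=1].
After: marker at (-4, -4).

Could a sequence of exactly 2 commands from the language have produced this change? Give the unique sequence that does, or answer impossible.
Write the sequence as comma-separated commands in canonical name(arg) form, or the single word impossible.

start: [θ0=180°, θ1=90°, e=1]
t=1 extend(1) ⇒ [θ0=180°, θ1=90°, e=2]
t=2 extend(1) ⇒ [θ0=180°, θ1=90°, e=2]
uniquely the one of 64 2-step routes that fits.

extend(1), extend(1)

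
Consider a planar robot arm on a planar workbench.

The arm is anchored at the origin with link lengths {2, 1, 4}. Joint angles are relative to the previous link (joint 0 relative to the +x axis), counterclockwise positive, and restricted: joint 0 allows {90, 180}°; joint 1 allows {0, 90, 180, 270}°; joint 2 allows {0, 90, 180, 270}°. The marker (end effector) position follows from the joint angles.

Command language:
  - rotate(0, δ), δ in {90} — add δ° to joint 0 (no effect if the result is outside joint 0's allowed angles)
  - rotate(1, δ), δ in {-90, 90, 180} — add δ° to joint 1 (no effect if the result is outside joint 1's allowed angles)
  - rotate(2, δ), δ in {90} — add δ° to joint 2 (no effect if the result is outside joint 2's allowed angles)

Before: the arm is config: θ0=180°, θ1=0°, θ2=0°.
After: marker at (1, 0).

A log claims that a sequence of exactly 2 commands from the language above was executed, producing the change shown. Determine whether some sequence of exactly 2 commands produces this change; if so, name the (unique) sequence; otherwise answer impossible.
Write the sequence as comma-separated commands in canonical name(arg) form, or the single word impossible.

rotate(2, 90), rotate(2, 90)

from: config: θ0=180°, θ1=0°, θ2=0°
1. rotate(2, 90) → config: θ0=180°, θ1=0°, θ2=90°
2. rotate(2, 90) → config: θ0=180°, θ1=0°, θ2=180°
uniquely the one of 25 2-step routes that fits.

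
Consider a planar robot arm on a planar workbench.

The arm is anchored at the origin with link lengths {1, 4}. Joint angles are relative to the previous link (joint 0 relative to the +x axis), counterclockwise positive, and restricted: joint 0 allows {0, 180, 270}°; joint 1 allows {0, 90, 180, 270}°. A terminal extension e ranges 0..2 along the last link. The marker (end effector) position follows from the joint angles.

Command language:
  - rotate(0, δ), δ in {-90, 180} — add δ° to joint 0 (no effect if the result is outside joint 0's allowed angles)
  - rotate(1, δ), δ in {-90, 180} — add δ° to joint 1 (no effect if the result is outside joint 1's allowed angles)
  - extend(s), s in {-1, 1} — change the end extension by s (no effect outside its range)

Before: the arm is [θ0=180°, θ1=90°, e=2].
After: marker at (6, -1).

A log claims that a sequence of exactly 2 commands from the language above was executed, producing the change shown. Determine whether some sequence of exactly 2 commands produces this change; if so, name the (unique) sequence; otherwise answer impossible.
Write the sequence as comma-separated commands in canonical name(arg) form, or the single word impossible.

rotate(0, 180), rotate(0, -90)

key: running rotate(0, -90) before rotate(0, 180) would end elsewhere — order is forced
t0: [θ0=180°, θ1=90°, e=2]
[1] after rotate(0, 180): [θ0=0°, θ1=90°, e=2]
[2] after rotate(0, -90): [θ0=270°, θ1=90°, e=2]
all 36 alternatives checked — unique.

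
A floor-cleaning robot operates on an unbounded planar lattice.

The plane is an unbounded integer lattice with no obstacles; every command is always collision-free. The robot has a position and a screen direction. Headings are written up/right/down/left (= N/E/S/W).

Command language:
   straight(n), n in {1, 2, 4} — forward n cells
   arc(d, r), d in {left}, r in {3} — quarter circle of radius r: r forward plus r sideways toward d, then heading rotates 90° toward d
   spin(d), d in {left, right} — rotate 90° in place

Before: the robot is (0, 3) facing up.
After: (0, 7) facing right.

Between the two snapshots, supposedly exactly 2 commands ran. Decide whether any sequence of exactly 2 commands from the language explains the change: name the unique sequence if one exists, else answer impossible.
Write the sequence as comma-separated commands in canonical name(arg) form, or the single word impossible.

key: order matters: swapping straight(4) and spin(right) lands elsewhere
initial: (0, 3) facing up
1. straight(4) → (0, 7) facing up
2. spin(right) → (0, 7) facing right
all 36 alternatives checked — unique.

straight(4), spin(right)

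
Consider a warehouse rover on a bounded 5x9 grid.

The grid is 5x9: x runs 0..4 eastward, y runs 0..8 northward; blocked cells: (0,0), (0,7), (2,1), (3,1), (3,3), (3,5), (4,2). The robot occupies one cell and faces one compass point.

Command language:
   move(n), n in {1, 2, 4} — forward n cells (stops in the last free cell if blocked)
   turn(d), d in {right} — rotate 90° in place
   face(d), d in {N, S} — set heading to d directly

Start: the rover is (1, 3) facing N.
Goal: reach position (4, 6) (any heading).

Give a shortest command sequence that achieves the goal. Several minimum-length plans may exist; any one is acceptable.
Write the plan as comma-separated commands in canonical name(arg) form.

move(2), move(1), turn(right), move(4)

t0: (1, 3) facing N
t=1 move(2) ⇒ (1, 5) facing N
t=2 move(1) ⇒ (1, 6) facing N
t=3 turn(right) ⇒ (1, 6) facing E
t=4 move(4) ⇒ (4, 6) facing E
shorter routes all fall short; 4 is best.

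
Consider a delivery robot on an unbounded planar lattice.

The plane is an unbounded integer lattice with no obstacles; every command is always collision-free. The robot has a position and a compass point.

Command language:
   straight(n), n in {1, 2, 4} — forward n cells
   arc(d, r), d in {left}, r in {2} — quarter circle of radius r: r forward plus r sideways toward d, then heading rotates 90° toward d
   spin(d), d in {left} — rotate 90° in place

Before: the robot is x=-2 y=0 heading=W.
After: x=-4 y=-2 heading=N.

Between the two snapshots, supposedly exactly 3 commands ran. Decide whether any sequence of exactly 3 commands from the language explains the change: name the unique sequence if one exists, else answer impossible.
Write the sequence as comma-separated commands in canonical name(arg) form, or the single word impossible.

arc(left, 2), spin(left), spin(left)

key: running spin(left) before arc(left, 2) would end elsewhere — order is forced
from: x=-2 y=0 heading=W
[1] after arc(left, 2): x=-4 y=-2 heading=S
[2] after spin(left): x=-4 y=-2 heading=E
[3] after spin(left): x=-4 y=-2 heading=N
no other 3-command option fits: unique.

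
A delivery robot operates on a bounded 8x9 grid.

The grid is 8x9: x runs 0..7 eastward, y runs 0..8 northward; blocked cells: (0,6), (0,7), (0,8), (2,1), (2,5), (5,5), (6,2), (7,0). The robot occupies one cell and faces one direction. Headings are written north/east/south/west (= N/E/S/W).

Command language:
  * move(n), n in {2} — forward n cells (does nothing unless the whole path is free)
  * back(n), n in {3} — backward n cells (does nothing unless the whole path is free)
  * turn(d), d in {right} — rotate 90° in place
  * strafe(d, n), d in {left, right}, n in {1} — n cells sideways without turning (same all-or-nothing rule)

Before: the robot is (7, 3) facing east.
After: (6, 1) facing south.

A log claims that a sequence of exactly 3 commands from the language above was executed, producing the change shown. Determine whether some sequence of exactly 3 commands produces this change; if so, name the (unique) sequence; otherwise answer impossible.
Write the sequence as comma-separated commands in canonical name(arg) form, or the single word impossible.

key: cell and facing (now S) both changed — the 3 commands mix motion and turning
start: (7, 3) facing east
t=1 turn(right) ⇒ (7, 3) facing south
t=2 move(2) ⇒ (7, 1) facing south
t=3 strafe(right, 1) ⇒ (6, 1) facing south
no rival 3-sequence matches.

turn(right), move(2), strafe(right, 1)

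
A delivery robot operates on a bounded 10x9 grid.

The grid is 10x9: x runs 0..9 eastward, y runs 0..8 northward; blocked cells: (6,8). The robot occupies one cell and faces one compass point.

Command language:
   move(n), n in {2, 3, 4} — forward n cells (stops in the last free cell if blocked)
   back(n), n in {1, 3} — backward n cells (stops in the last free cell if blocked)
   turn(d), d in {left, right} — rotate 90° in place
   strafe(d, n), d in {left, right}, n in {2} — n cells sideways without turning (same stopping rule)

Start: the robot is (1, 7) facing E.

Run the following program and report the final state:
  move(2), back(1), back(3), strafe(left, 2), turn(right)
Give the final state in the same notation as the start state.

(0, 8) facing S

t0: (1, 7) facing E
[1] after move(2): (3, 7) facing E
[2] after back(1): (2, 7) facing E
[3] after back(3): (0, 7) facing E
[4] after strafe(left, 2): (0, 8) facing E
[5] after turn(right): (0, 8) facing S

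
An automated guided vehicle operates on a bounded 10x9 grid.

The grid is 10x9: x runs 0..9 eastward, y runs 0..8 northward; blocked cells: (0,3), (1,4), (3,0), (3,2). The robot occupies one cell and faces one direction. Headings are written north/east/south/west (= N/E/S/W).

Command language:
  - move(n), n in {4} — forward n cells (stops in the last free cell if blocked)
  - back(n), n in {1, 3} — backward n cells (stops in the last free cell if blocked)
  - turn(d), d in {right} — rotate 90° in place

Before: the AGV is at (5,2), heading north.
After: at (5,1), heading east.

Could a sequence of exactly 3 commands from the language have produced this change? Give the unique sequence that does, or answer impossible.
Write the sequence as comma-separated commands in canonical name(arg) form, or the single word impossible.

impossible

checked all 3-command options: none fits.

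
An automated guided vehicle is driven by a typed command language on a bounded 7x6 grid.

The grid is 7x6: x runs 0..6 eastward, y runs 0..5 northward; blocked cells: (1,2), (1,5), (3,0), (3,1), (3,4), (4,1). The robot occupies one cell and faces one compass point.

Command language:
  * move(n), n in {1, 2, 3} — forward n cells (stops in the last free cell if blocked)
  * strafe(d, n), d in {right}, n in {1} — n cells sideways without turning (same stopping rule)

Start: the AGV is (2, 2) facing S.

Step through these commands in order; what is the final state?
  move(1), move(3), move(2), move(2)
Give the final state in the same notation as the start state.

initial: (2, 2) facing S
t=1 move(1) ⇒ (2, 1) facing S
t=2 move(3) ⇒ (2, 0) facing S
t=3 move(2) ⇒ (2, 0) facing S
t=4 move(2) ⇒ (2, 0) facing S

(2, 0) facing S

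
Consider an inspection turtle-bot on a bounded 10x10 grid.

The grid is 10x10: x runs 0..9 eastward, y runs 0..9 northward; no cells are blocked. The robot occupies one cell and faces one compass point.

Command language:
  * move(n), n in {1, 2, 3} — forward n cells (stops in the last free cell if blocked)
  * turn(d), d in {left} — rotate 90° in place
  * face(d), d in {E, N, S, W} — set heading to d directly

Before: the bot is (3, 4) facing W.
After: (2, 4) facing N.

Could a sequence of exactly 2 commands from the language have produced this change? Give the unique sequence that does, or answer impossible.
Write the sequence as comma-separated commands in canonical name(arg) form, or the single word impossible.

move(1), face(N)

key: cell and facing (now N) both changed — the 2 commands mix motion and turning
from: (3, 4) facing W
1. move(1) → (2, 4) facing W
2. face(N) → (2, 4) facing N
all 64 alternatives checked — unique.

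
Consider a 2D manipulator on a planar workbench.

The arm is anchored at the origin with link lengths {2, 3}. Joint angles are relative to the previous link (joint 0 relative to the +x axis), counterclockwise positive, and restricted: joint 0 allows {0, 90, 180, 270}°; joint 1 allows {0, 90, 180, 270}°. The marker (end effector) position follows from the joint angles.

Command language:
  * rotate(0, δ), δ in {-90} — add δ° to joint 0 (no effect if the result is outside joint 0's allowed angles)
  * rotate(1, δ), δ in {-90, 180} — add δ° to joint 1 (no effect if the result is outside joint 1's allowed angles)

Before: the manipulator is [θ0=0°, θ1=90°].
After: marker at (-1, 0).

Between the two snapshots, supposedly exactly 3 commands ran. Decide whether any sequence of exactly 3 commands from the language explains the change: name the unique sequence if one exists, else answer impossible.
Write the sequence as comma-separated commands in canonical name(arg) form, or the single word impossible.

rotate(1, -90), rotate(1, -90), rotate(1, -90)

t0: [θ0=0°, θ1=90°]
t=1 rotate(1, -90) ⇒ [θ0=0°, θ1=0°]
t=2 rotate(1, -90) ⇒ [θ0=0°, θ1=270°]
t=3 rotate(1, -90) ⇒ [θ0=0°, θ1=180°]
all 27 alternatives checked — unique.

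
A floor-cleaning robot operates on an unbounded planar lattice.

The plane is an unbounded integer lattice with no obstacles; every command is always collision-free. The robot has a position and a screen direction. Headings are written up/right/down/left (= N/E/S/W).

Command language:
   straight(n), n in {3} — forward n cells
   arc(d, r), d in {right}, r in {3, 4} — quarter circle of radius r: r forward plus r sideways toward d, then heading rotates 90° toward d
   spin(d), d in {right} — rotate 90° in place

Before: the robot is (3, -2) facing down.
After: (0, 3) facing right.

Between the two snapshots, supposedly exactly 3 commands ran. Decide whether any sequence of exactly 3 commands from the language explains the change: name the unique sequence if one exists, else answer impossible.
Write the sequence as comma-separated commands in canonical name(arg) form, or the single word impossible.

arc(right, 3), arc(right, 4), arc(right, 4)

key: cell and facing (now E) both changed — the 3 commands mix motion and turning
from: (3, -2) facing down
step 1 (arc(right, 3)): (0, -5) facing left
step 2 (arc(right, 4)): (-4, -1) facing up
step 3 (arc(right, 4)): (0, 3) facing right
uniquely the one of 64 3-step routes that fits.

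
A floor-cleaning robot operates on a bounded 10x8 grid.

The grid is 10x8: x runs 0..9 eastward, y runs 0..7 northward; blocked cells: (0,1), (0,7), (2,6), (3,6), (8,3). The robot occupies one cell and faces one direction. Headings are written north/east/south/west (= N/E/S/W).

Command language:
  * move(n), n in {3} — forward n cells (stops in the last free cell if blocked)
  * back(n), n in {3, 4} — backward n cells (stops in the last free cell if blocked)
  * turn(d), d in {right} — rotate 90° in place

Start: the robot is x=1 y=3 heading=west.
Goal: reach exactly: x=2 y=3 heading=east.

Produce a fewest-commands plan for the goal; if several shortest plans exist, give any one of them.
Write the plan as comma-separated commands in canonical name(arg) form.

back(4), turn(right), turn(right), back(3)

begin: x=1 y=3 heading=west
step 1 (back(4)): x=5 y=3 heading=west
step 2 (turn(right)): x=5 y=3 heading=north
step 3 (turn(right)): x=5 y=3 heading=east
step 4 (back(3)): x=2 y=3 heading=east
nothing shorter than 4 reaches the goal.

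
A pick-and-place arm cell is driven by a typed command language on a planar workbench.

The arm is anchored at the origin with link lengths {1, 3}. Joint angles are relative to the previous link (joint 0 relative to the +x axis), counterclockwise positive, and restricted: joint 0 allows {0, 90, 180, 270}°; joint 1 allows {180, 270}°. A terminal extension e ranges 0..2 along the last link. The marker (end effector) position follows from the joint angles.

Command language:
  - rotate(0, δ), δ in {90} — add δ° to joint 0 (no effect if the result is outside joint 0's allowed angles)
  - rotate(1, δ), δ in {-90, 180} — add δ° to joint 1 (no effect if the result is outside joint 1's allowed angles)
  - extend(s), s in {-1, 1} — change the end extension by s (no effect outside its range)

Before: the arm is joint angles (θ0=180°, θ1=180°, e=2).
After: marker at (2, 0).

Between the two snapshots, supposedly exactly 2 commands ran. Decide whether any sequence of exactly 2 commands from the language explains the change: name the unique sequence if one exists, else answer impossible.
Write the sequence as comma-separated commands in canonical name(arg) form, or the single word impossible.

extend(-1), extend(-1)

from: joint angles (θ0=180°, θ1=180°, e=2)
[1] after extend(-1): joint angles (θ0=180°, θ1=180°, e=1)
[2] after extend(-1): joint angles (θ0=180°, θ1=180°, e=0)
all 25 alternatives checked — unique.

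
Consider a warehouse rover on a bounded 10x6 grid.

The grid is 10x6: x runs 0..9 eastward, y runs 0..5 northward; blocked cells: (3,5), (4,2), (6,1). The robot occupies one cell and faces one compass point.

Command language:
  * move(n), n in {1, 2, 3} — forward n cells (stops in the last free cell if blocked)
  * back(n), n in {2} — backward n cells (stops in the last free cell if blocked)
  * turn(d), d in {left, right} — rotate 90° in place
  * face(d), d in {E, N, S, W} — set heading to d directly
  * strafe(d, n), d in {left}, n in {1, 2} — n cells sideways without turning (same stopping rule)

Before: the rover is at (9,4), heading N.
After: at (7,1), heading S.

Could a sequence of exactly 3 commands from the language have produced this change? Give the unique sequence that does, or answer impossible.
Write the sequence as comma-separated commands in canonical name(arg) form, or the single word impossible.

strafe(left, 2), face(S), move(3)

key: running move(3) before strafe(left, 2) would end elsewhere — order is forced
initial: at (9,4), heading N
step 1 (strafe(left, 2)): at (7,4), heading N
step 2 (face(S)): at (7,4), heading S
step 3 (move(3)): at (7,1), heading S
no rival 3-sequence matches.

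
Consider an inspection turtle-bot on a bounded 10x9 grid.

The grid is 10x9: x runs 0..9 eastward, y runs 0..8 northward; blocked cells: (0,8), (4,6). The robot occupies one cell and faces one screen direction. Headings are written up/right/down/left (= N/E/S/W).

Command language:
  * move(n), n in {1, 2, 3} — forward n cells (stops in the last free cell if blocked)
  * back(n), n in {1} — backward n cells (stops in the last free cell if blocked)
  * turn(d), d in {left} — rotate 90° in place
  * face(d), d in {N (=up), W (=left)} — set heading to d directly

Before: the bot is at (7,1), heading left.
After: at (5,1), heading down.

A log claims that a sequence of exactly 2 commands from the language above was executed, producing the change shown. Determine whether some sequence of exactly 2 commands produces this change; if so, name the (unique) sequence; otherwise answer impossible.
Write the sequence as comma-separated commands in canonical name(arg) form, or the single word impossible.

key: order matters: swapping move(2) and turn(left) lands elsewhere
initial: at (7,1), heading left
1. move(2) → at (5,1), heading left
2. turn(left) → at (5,1), heading down
all 49 alternatives checked — unique.

move(2), turn(left)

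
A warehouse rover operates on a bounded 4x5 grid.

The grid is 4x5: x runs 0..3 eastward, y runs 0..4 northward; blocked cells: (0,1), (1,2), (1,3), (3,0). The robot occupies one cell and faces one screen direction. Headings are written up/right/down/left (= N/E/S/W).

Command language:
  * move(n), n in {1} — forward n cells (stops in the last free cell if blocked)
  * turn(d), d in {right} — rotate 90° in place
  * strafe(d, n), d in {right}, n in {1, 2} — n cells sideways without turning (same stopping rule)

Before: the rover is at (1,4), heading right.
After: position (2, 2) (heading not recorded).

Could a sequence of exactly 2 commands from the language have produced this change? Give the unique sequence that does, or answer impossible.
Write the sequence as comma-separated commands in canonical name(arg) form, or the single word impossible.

key: running strafe(right, 2) before move(1) would end elsewhere — order is forced
initial: at (1,4), heading right
step 1 (move(1)): at (2,4), heading right
step 2 (strafe(right, 2)): at (2,2), heading right
no rival 2-sequence matches.

move(1), strafe(right, 2)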